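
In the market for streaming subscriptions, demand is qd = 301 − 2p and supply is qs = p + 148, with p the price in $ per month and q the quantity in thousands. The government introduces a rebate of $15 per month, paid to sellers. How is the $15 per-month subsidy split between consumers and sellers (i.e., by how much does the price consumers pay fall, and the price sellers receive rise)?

Without the subsidy, 301 − 2p = p + 148 gives 3p = 153, so p* = $51 and q* = 199.
With a per-unit subsidy paid to sellers, each receives p + 15 per unit sold, so supply becomes qs = (p + 15) + 148.
Solving gives q = 209 with consumers paying $46 and sellers receiving $61 (the $15 wedge).
Gain to consumers: $5; to sellers: $10. (They sum to $15.)

Consumers gain $5 per month; sellers gain $10 per month.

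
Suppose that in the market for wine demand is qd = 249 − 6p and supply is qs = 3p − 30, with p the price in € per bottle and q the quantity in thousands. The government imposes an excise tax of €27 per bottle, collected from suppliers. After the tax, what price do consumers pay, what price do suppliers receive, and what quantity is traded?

Consumers pay €40; suppliers receive €13; quantity = 9.

Before the tax: set 249 − 6p = 3p − 30 → p* = €31, q* = 63.
With the tax collected from suppliers, supply shifts: qs = 3(p − 27) − 30.
Solving gives q = 9 with consumers paying €40 and suppliers receiving €13 (the €27 wedge).
The less price-elastic side of the market bears the larger share of a per-unit tax.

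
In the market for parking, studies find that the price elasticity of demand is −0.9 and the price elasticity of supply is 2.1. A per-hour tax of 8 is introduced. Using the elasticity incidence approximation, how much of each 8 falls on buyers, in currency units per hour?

Buyers bear ≈ 5.6 per hour.

Incidence ratio: buyers' share ≈ εs / (εs + |εd|) = 2.1 / (2.1 + 0.9) = 0.7.
So buyers bear ≈ 0.7 × 8 = 5.6; suppliers bear 2.4.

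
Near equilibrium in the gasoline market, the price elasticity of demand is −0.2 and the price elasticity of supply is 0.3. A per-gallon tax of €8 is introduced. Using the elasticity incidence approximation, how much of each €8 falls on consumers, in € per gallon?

Incidence ratio: consumers' share ≈ εs / (εs + |εd|) = 0.3 / (0.3 + 0.2) = 0.6.
So consumers bear ≈ 0.6 × €8 = €4.8; sellers bear €3.2.

Consumers bear ≈ €4.8 per gallon.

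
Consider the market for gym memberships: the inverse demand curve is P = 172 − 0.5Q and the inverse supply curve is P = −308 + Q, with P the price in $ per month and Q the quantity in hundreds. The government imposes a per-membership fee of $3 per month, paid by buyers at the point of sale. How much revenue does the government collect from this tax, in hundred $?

Tax revenue = $954 hundred.

Rewrite in direct form: Qd = 344 − 2P and Qs = P + 308.
Before the tax: set 344 − 2P = P + 308 → P* = $12, Q* = 320.
With the tax collected from buyers, demand (in seller-price terms) shifts: Qd = 344 − 2(P + 3).
Solving gives Q = 318 with buyers paying $13 and producers receiving $10 (the $3 wedge).
Revenue = t · Q = 3 · 318 = $954.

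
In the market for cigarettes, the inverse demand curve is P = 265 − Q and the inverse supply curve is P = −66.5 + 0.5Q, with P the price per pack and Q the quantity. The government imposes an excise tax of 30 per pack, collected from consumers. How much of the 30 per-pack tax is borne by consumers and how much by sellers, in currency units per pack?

Rewrite in direct form: Qd = 265 − P and Qs = 2P + 133.
Without the tax, 265 − P = 2P + 133 gives 3P = 132, so P* = 44 and Q* = 221.
With the tax collected from consumers, demand (in seller-price terms) shifts: Qd = 265 − (P + 30).
New equilibrium: consumers pay 64, sellers receive 34, Q = 201. (Wedge: Pb − Ps = 30.)
Burden on consumers: 20; on sellers: 10. (They sum to 30.)
The less price-elastic side of the market bears the larger share of a per-unit tax.

Consumers bear 20 per pack; sellers bear 10 per pack.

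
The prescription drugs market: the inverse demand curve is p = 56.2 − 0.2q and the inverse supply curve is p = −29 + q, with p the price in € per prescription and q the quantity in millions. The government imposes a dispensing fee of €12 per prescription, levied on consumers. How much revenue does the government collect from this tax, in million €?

Rewrite in direct form: qd = 281 − 5p and qs = p + 29.
Without the tax, 281 − 5p = p + 29 gives 6p = 252, so p* = €42 and q* = 71.
With the tax collected from consumers, demand (in seller-price terms) shifts: qd = 281 − 5(p + 12).
Solving gives q = 61 with consumers paying €44 and sellers receiving €32 (the €12 wedge).
Revenue = t · Q = 12 · 61 = €732.

Tax revenue = €732 million.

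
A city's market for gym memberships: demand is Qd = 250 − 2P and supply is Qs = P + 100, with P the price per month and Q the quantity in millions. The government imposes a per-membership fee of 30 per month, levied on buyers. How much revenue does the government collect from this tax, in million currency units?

Before the tax: set 250 − 2P = P + 100 → P* = 50, Q* = 150.
With the tax collected from buyers, demand (in seller-price terms) shifts: Qd = 250 − 2(P + 30).
Solving gives Q = 130 with buyers paying 60 and suppliers receiving 30 (the 30 wedge).
Revenue = t · Q = 30 · 130 = 3900.

Tax revenue = 3900 million.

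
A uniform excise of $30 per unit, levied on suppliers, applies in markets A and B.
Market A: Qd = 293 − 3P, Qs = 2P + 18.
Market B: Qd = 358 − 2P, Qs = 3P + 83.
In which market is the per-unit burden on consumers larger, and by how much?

Market B, by $6.

Market A: pre-tax P* = $55, Q* = 128; post-tax Q = 92; per-unit burden on consumers = $12.
Market B: pre-tax P* = $55, Q* = 248; post-tax Q = 212; per-unit burden on consumers = $18.
Difference: $12 vs $18 → market B is larger by $6.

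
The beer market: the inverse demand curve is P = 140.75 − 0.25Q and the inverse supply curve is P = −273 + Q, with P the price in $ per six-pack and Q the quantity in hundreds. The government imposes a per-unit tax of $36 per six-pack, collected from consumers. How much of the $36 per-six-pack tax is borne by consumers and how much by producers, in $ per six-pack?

Consumers bear $7.2 per six-pack; producers bear $28.8 per six-pack.

Inverting to Q(P) form: Qd = 563 − 4P; Qs = P + 273.
Without the tax, 563 − 4P = P + 273 gives 5P = 290, so P* = $58 and Q* = 331.
With the tax collected from consumers, demand (in seller-price terms) shifts: Qd = 563 − 4(P + 36).
Solving gives Q = 302.2 with consumers paying $65.2 and producers receiving $29.2 (the $36 wedge).
Burden on consumers: $7.2; on producers: $28.8. (They sum to $36.)
The less price-elastic side of the market bears the larger share of a per-unit tax.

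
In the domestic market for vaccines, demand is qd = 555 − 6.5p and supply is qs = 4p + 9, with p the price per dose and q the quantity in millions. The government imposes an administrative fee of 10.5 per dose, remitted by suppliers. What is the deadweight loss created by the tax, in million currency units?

Before the tax: set 555 − 6.5p = 4p + 9 → p* = 52, q* = 217.
With the tax collected from suppliers, supply shifts: qs = 4(p − 10.5) + 9.
New equilibrium: consumers pay 56, suppliers receive 45.5, q = 191. (Wedge: pb − ps = 10.5.)
Quantity falls by |ΔQ| = |217 − 191| = 26.
DWL = ½ · t · |ΔQ| = ½ · 10.5 · 26 = 136.5.

Deadweight loss = 136.5 million.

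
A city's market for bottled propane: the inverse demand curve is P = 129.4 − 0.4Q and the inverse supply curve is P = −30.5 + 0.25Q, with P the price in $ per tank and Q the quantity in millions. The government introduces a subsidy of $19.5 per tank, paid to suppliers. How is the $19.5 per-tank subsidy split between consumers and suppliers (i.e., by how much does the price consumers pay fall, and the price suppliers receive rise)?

Inverting to Q(P) form: Qd = 323.5 − 2.5P; Qs = 4P + 122.
Without the subsidy, 323.5 − 2.5P = 4P + 122 gives 6.5P = 201.5, so P* = $31 and Q* = 246.
With a per-unit subsidy paid to suppliers, each receives P + 19.5 per unit sold, so supply becomes Qs = 4(P + 19.5) + 122.
New equilibrium: consumers pay $19, suppliers receive $38.5, Q = 276. (Wedge: Pb − Ps = −19.5.)
Gain to consumers: $12; to suppliers: $7.5. (They sum to $19.5.)

Consumers gain $12 per tank; suppliers gain $7.5 per tank.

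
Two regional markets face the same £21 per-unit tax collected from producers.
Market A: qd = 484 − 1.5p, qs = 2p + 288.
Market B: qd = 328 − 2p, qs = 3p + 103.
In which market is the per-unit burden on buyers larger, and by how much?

Market B, by £0.6.

Market A: pre-tax p* = £56, q* = 400; post-tax q = 382; per-unit burden on buyers = £12.
Market B: pre-tax p* = £45, q* = 238; post-tax q = 212.8; per-unit burden on buyers = £12.6.
Difference: £12 vs £12.6 → market B is larger by £0.6.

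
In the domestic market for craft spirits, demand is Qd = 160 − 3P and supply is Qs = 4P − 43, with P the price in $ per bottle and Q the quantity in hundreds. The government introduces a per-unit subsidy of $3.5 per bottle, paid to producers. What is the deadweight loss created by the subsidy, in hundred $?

Deadweight loss = $10.5 hundred.

Without the subsidy, 160 − 3P = 4P − 43 gives 7P = 203, so P* = $29 and Q* = 73.
With a per-unit subsidy paid to producers, each receives P + 3.5 per unit sold, so supply becomes Qs = 4(P + 3.5) − 43.
New equilibrium: consumers pay $27, producers receive $30.5, Q = 79. (Wedge: Pb − Ps = −3.5.)
Quantity rises by |ΔQ| = |73 − 79| = 6.
DWL = ½ · t · |ΔQ| = ½ · 3.5 · 6 = $10.5.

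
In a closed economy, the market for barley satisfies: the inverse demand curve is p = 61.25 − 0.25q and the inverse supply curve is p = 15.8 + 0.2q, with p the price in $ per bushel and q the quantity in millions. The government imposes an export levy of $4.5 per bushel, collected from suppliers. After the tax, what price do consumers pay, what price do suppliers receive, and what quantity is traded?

Inverting to q(p) form: qd = 245 − 4p; qs = 5p − 79.
Without the tax, 245 − 4p = 5p − 79 gives 9p = 324, so p* = $36 and q* = 101.
With the tax collected from suppliers, supply shifts: qs = 5(p − 4.5) − 79.
Solving gives q = 91 with consumers paying $38.5 and suppliers receiving $34 (the $4.5 wedge).

Consumers pay $38.5; suppliers receive $34; quantity = 91.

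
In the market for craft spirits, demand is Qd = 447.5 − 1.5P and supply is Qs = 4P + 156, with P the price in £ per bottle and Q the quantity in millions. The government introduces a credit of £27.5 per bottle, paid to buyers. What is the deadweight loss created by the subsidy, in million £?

Without the subsidy, 447.5 − 1.5P = 4P + 156 gives 5.5P = 291.5, so P* = £53 and Q* = 368.
With a per-unit subsidy paid to buyers, each effectively pays P − 27.5, so demand becomes Qd = 447.5 − 1.5(P − 27.5).
Solving gives Q = 398 with buyers paying £33 and suppliers receiving £60.5 (the £27.5 wedge).
Quantity rises by |ΔQ| = |368 − 398| = 30.
DWL = ½ · t · |ΔQ| = ½ · 27.5 · 30 = £412.5.

Deadweight loss = £412.5 million.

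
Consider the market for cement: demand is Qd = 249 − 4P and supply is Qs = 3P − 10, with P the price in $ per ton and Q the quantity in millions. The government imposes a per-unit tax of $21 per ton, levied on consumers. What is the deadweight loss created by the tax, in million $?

Without the tax, 249 − 4P = 3P − 10 gives 7P = 259, so P* = $37 and Q* = 101.
With the tax collected from consumers, demand (in seller-price terms) shifts: Qd = 249 − 4(P + 21).
Solving gives Q = 65 with consumers paying $46 and sellers receiving $25 (the $21 wedge).
Quantity falls by |ΔQ| = |101 − 65| = 36.
DWL = ½ · t · |ΔQ| = ½ · 21 · 36 = $378.

Deadweight loss = $378 million.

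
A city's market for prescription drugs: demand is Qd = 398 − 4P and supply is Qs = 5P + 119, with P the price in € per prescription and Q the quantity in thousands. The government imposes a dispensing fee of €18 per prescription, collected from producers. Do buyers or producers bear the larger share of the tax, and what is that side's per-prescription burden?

Buyers bear the larger share: €10 per prescription.

Before the tax: set 398 − 4P = 5P + 119 → P* = €31, Q* = 274.
With the tax collected from producers, supply shifts: Qs = 5(P − 18) + 119.
Solving gives Q = 234 with buyers paying €41 and producers receiving €23 (the €18 wedge).
Per-prescription burden: buyers €10, producers €8.
Buyers take the larger share because demand is less price-elastic here (demand slope 4 vs supply slope 5).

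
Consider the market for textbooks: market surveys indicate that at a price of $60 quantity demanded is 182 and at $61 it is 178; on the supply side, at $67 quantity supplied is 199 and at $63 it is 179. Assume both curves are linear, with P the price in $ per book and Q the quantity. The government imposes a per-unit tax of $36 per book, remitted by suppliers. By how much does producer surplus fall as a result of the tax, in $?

Producer surplus falls by $2144.

Demand slope: (178 − 182)/(61 − 60) = -4, so Qd = 422 − 4P.
Supply slope: (179 − 199)/(63 − 67) = 5, so Qs = 5P − 136.
Without the tax, 422 − 4P = 5P − 136 gives 9P = 558, so P* = $62 and Q* = 174.
With the tax collected from suppliers, supply shifts: Qs = 5(P − 36) − 136.
Solving gives Q = 94 with consumers paying $82 and suppliers receiving $46 (the $36 wedge).
ΔPS is the trapezoid between Q = 94 and Q = 174 of height $16: ½ · (174 + 94) · 16 = $2144.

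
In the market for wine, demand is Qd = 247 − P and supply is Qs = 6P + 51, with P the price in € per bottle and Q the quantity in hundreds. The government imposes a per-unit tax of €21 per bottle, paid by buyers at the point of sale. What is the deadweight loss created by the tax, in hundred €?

Deadweight loss = €189 hundred.

Before the tax: set 247 − P = 6P + 51 → P* = €28, Q* = 219.
With the tax collected from buyers, demand (in seller-price terms) shifts: Qd = 247 − (P + 21).
New equilibrium: buyers pay €46, sellers receive €25, Q = 201. (Wedge: Pb − Ps = 21.)
Quantity falls by |ΔQ| = |219 − 201| = 18.
DWL = ½ · t · |ΔQ| = ½ · 21 · 18 = €189.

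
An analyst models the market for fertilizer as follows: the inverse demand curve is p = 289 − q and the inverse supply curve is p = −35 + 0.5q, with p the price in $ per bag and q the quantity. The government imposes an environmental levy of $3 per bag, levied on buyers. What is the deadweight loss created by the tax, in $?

Rewrite in direct form: qd = 289 − p and qs = 2p + 70.
Before the tax: set 289 − p = 2p + 70 → p* = $73, q* = 216.
With the tax collected from buyers, demand (in seller-price terms) shifts: qd = 289 − (p + 3).
Solving gives q = 214 with buyers paying $75 and suppliers receiving $72 (the $3 wedge).
Quantity falls by |ΔQ| = |216 − 214| = 2.
DWL = ½ · t · |ΔQ| = ½ · 3 · 2 = $3.

Deadweight loss = $3.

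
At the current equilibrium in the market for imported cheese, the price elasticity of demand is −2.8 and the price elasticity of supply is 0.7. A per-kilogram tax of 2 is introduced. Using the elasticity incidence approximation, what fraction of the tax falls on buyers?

Buyers' share ≈ 0.2.

Incidence ratio: buyers' share ≈ εs / (εs + |εd|) = 0.7 / (0.7 + 2.8) = 0.2.
Supply is the less elastic side, so buyers bear the smaller share.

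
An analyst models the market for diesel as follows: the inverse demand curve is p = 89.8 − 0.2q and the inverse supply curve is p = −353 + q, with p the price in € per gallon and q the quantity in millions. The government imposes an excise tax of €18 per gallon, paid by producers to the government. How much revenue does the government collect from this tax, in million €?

Tax revenue = €6372 million.

Inverting to q(p) form: qd = 449 − 5p; qs = p + 353.
Before the tax: set 449 − 5p = p + 353 → p* = €16, q* = 369.
With the tax collected from producers, supply shifts: qs = (p − 18) + 353.
Solving gives q = 354 with buyers paying €19 and producers receiving €1 (the €18 wedge).
Revenue = t · Q = 18 · 354 = €6372.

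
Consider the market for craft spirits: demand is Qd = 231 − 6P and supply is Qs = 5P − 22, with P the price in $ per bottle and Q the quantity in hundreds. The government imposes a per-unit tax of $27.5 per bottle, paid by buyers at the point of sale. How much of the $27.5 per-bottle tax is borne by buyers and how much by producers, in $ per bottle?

Buyers bear $12.5 per bottle; producers bear $15 per bottle.

Before the tax: set 231 − 6P = 5P − 22 → P* = $23, Q* = 93.
With the tax collected from buyers, demand (in seller-price terms) shifts: Qd = 231 − 6(P + 27.5).
Solving gives Q = 18 with buyers paying $35.5 and producers receiving $8 (the $27.5 wedge).
Burden on buyers: $12.5; on producers: $15. (They sum to $27.5.)
The less price-elastic side of the market bears the larger share of a per-unit tax.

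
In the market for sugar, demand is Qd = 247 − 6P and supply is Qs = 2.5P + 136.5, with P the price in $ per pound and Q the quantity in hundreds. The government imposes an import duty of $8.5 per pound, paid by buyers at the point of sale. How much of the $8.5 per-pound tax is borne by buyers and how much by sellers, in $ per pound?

Before the tax: set 247 − 6P = 2.5P + 136.5 → P* = $13, Q* = 169.
With the tax collected from buyers, demand (in seller-price terms) shifts: Qd = 247 − 6(P + 8.5).
Solving gives Q = 154 with buyers paying $15.5 and sellers receiving $7 (the $8.5 wedge).
Burden on buyers: $2.5; on sellers: $6. (They sum to $8.5.)
The less price-elastic side of the market bears the larger share of a per-unit tax.

Buyers bear $2.5 per pound; sellers bear $6 per pound.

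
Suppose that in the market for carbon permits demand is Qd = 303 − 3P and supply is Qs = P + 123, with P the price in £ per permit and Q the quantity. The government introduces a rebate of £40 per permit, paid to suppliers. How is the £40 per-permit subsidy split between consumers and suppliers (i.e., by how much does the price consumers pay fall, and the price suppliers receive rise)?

Before the subsidy: set 303 − 3P = P + 123 → P* = £45, Q* = 168.
With a per-unit subsidy paid to suppliers, each receives P + 40 per unit sold, so supply becomes Qs = (P + 40) + 123.
New equilibrium: consumers pay £35, suppliers receive £75, Q = 198. (Wedge: Pb − Ps = −40.)
Gain to consumers: £10; to suppliers: £30. (They sum to £40.)

Consumers gain £10 per permit; suppliers gain £30 per permit.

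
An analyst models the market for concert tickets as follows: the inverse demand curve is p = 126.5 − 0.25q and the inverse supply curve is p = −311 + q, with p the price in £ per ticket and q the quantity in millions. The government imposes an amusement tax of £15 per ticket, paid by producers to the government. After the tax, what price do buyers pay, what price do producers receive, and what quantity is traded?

Rewrite in direct form: qd = 506 − 4p and qs = p + 311.
Before the tax: set 506 − 4p = p + 311 → p* = £39, q* = 350.
With the tax collected from producers, supply shifts: qs = (p − 15) + 311.
New equilibrium: buyers pay £42, producers receive £27, q = 338. (Wedge: pb − ps = 15.)
The less price-elastic side of the market bears the larger share of a per-unit tax.

Buyers pay £42; producers receive £27; quantity = 338.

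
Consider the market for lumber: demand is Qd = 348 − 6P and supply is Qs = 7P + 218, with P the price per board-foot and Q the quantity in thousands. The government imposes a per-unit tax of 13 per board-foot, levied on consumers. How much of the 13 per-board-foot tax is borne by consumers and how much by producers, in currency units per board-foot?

Before the tax: set 348 − 6P = 7P + 218 → P* = 10, Q* = 288.
With the tax collected from consumers, demand (in seller-price terms) shifts: Qd = 348 − 6(P + 13).
Solving gives Q = 246 with consumers paying 17 and producers receiving 4 (the 13 wedge).
Burden on consumers: 7; on producers: 6. (They sum to 13.)
The less price-elastic side of the market bears the larger share of a per-unit tax.

Consumers bear 7 per board-foot; producers bear 6 per board-foot.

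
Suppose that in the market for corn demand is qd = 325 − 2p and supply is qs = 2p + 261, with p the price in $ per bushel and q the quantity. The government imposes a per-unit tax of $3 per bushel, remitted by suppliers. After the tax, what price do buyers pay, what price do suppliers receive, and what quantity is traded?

Before the tax: set 325 − 2p = 2p + 261 → p* = $16, q* = 293.
With the tax collected from suppliers, supply shifts: qs = 2(p − 3) + 261.
Solving gives q = 290 with buyers paying $17.5 and suppliers receiving $14.5 (the $3 wedge).

Buyers pay $17.5; suppliers receive $14.5; quantity = 290.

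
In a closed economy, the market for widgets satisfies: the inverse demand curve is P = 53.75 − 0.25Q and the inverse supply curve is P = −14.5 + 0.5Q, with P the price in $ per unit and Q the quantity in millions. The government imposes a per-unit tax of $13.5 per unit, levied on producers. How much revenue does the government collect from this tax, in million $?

Rewrite in direct form: Qd = 215 − 4P and Qs = 2P + 29.
Without the tax, 215 − 4P = 2P + 29 gives 6P = 186, so P* = $31 and Q* = 91.
With the tax collected from producers, supply shifts: Qs = 2(P − 13.5) + 29.
New equilibrium: consumers pay $35.5, producers receive $22, Q = 73. (Wedge: Pb − Ps = 13.5.)
Revenue = t · Q = 13.5 · 73 = $985.5.

Tax revenue = $985.5 million.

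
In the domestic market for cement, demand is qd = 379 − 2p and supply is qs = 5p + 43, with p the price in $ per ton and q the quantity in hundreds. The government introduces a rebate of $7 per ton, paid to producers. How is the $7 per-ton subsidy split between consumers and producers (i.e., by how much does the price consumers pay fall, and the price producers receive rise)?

Consumers gain $5 per ton; producers gain $2 per ton.

Before the subsidy: set 379 − 2p = 5p + 43 → p* = $48, q* = 283.
With a per-unit subsidy paid to producers, each receives p + 7 per unit sold, so supply becomes qs = 5(p + 7) + 43.
New equilibrium: consumers pay $43, producers receive $50, q = 293. (Wedge: pb − ps = −7.)
Gain to consumers: $5; to producers: $2. (They sum to $7.)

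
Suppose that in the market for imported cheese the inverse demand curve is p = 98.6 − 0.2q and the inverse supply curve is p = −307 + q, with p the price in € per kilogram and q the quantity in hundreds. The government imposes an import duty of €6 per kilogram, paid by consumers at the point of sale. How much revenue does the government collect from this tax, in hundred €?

Rewrite in direct form: qd = 493 − 5p and qs = p + 307.
Without the tax, 493 − 5p = p + 307 gives 6p = 186, so p* = €31 and q* = 338.
With the tax collected from consumers, demand (in seller-price terms) shifts: qd = 493 − 5(p + 6).
New equilibrium: consumers pay €32, suppliers receive €26, q = 333. (Wedge: pb − ps = 6.)
Revenue = t · Q = 6 · 333 = €1998.

Tax revenue = €1998 hundred.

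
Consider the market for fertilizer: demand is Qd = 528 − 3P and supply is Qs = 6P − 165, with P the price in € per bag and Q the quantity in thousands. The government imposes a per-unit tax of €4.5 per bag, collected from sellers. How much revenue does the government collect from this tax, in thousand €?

Before the tax: set 528 − 3P = 6P − 165 → P* = €77, Q* = 297.
With the tax collected from sellers, supply shifts: Qs = 6(P − 4.5) − 165.
New equilibrium: consumers pay €80, sellers receive €75.5, Q = 288. (Wedge: Pb − Ps = 4.5.)
Revenue = t · Q = 4.5 · 288 = €1296.

Tax revenue = €1296 thousand.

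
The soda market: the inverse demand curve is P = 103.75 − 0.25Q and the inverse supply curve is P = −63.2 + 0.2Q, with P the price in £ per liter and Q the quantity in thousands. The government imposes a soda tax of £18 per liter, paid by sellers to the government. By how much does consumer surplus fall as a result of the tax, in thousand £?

Consumer surplus falls by £3510 thousand.

Inverting to Q(P) form: Qd = 415 − 4P; Qs = 5P + 316.
Without the tax, 415 − 4P = 5P + 316 gives 9P = 99, so P* = £11 and Q* = 371.
With the tax collected from sellers, supply shifts: Qs = 5(P − 18) + 316.
New equilibrium: buyers pay £21, sellers receive £3, Q = 331. (Wedge: Pb − Ps = 18.)
ΔCS is the trapezoid between Q = 331 and Q = 371 of height £10: ½ · (371 + 331) · 10 = £3510.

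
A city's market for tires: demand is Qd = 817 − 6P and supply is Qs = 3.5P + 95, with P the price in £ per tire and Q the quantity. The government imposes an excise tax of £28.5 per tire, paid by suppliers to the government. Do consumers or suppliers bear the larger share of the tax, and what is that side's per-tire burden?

Without the tax, 817 − 6P = 3.5P + 95 gives 9.5P = 722, so P* = £76 and Q* = 361.
With the tax collected from suppliers, supply shifts: Qs = 3.5(P − 28.5) + 95.
Solving gives Q = 298 with consumers paying £86.5 and suppliers receiving £58 (the £28.5 wedge).
Per-tire burden: consumers £10.5, suppliers £18.
Suppliers take the larger share because supply is less price-elastic here (demand slope 6 vs supply slope 3.5).

Suppliers bear the larger share: £18 per tire.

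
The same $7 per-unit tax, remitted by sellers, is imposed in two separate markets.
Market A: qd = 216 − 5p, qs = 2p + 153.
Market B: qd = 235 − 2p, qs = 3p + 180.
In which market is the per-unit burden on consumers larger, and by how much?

Market B, by $2.2.

Market A: pre-tax p* = $9, q* = 171; post-tax q = 161; per-unit burden on consumers = $2.
Market B: pre-tax p* = $11, q* = 213; post-tax q = 204.6; per-unit burden on consumers = $4.2.
Difference: $2 vs $4.2 → market B is larger by $2.2.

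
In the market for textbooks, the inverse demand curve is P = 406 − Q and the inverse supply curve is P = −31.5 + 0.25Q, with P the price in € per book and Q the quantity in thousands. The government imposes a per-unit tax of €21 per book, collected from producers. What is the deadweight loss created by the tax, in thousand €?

Inverting to Q(P) form: Qd = 406 − P; Qs = 4P + 126.
Before the tax: set 406 − P = 4P + 126 → P* = €56, Q* = 350.
With the tax collected from producers, supply shifts: Qs = 4(P − 21) + 126.
New equilibrium: consumers pay €72.8, producers receive €51.8, Q = 333.2. (Wedge: Pb − Ps = 21.)
Quantity falls by |ΔQ| = |350 − 333.2| = 16.8.
DWL = ½ · t · |ΔQ| = ½ · 21 · 16.8 = €176.4.

Deadweight loss = €176.4 thousand.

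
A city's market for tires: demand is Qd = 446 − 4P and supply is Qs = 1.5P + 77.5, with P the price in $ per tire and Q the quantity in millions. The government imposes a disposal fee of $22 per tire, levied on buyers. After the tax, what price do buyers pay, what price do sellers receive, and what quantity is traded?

Buyers pay $73; sellers receive $51; quantity = 154.

Without the tax, 446 − 4P = 1.5P + 77.5 gives 5.5P = 368.5, so P* = $67 and Q* = 178.
With the tax collected from buyers, demand (in seller-price terms) shifts: Qd = 446 − 4(P + 22).
Solving gives Q = 154 with buyers paying $73 and sellers receiving $51 (the $22 wedge).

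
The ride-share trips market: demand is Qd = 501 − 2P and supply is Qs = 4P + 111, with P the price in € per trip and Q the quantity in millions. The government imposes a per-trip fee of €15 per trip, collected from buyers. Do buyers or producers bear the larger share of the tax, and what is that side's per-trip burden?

Before the tax: set 501 − 2P = 4P + 111 → P* = €65, Q* = 371.
With the tax collected from buyers, demand (in seller-price terms) shifts: Qd = 501 − 2(P + 15).
Solving gives Q = 351 with buyers paying €75 and producers receiving €60 (the €15 wedge).
Per-trip burden: buyers €10, producers €5.
Buyers take the larger share because demand is less price-elastic here (demand slope 2 vs supply slope 4).
The less price-elastic side of the market bears the larger share of a per-unit tax.

Buyers bear the larger share: €10 per trip.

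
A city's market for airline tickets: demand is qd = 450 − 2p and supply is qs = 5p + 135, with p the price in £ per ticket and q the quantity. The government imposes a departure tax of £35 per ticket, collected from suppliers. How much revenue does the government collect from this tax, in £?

Tax revenue = £10850.

Without the tax, 450 − 2p = 5p + 135 gives 7p = 315, so p* = £45 and q* = 360.
With the tax collected from suppliers, supply shifts: qs = 5(p − 35) + 135.
Solving gives q = 310 with buyers paying £70 and suppliers receiving £35 (the £35 wedge).
Revenue = t · Q = 35 · 310 = £10850.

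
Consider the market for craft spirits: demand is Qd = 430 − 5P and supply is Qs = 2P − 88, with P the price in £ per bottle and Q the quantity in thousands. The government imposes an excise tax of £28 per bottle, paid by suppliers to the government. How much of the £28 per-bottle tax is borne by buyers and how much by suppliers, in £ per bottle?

Without the tax, 430 − 5P = 2P − 88 gives 7P = 518, so P* = £74 and Q* = 60.
With the tax collected from suppliers, supply shifts: Qs = 2(P − 28) − 88.
New equilibrium: buyers pay £82, suppliers receive £54, Q = 20. (Wedge: Pb − Ps = 28.)
Burden on buyers: £8; on suppliers: £20. (They sum to £28.)
The less price-elastic side of the market bears the larger share of a per-unit tax.

Buyers bear £8 per bottle; suppliers bear £20 per bottle.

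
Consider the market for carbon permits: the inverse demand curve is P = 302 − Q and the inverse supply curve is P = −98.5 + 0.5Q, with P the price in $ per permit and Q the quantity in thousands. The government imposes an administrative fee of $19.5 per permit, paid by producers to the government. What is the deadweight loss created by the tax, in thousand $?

Inverting to Q(P) form: Qd = 302 − P; Qs = 2P + 197.
Before the tax: set 302 − P = 2P + 197 → P* = $35, Q* = 267.
With the tax collected from producers, supply shifts: Qs = 2(P − 19.5) + 197.
New equilibrium: buyers pay $48, producers receive $28.5, Q = 254. (Wedge: Pb − Ps = 19.5.)
Quantity falls by |ΔQ| = |267 − 254| = 13.
DWL = ½ · t · |ΔQ| = ½ · 19.5 · 13 = $126.75.

Deadweight loss = $126.75 thousand.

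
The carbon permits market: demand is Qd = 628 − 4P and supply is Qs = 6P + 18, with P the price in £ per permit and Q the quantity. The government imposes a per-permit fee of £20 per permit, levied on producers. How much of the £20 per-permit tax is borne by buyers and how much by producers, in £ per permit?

Buyers bear £12 per permit; producers bear £8 per permit.

Without the tax, 628 − 4P = 6P + 18 gives 10P = 610, so P* = £61 and Q* = 384.
With the tax collected from producers, supply shifts: Qs = 6(P − 20) + 18.
Solving gives Q = 336 with buyers paying £73 and producers receiving £53 (the £20 wedge).
Burden on buyers: £12; on producers: £8. (They sum to £20.)
The less price-elastic side of the market bears the larger share of a per-unit tax.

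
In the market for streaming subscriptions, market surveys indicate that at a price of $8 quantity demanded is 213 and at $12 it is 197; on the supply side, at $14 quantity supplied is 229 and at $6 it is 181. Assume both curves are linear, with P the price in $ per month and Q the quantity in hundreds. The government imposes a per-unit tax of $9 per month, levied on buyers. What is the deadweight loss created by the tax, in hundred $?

Deadweight loss = $97.2 hundred.

Demand slope: (197 − 213)/(12 − 8) = -4, so Qd = 245 − 4P.
Supply slope: (181 − 229)/(6 − 14) = 6, so Qs = 6P + 145.
Before the tax: set 245 − 4P = 6P + 145 → P* = $10, Q* = 205.
With the tax collected from buyers, demand (in seller-price terms) shifts: Qd = 245 − 4(P + 9).
Solving gives Q = 183.4 with buyers paying $15.4 and suppliers receiving $6.4 (the $9 wedge).
Quantity falls by |ΔQ| = |205 − 183.4| = 21.6.
DWL = ½ · t · |ΔQ| = ½ · 9 · 21.6 = $97.2.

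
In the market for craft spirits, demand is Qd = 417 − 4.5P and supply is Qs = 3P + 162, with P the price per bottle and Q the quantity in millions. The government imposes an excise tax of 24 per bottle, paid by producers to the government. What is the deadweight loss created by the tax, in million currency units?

Before the tax: set 417 − 4.5P = 3P + 162 → P* = 34, Q* = 264.
With the tax collected from producers, supply shifts: Qs = 3(P − 24) + 162.
Solving gives Q = 220.8 with buyers paying 43.6 and producers receiving 19.6 (the 24 wedge).
Quantity falls by |ΔQ| = |264 − 220.8| = 43.2.
DWL = ½ · t · |ΔQ| = ½ · 24 · 43.2 = 518.4.

Deadweight loss = 518.4 million.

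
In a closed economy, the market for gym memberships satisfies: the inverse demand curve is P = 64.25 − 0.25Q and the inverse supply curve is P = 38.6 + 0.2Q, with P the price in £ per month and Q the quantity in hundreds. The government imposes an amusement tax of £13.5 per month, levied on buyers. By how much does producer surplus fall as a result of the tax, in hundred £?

Producer surplus falls by £252 hundred.

Inverting to Q(P) form: Qd = 257 − 4P; Qs = 5P − 193.
Without the tax, 257 − 4P = 5P − 193 gives 9P = 450, so P* = £50 and Q* = 57.
With the tax collected from buyers, demand (in seller-price terms) shifts: Qd = 257 − 4(P + 13.5).
Solving gives Q = 27 with buyers paying £57.5 and suppliers receiving £44 (the £13.5 wedge).
ΔPS is the trapezoid between Q = 27 and Q = 57 of height £6: ½ · (57 + 27) · 6 = £252.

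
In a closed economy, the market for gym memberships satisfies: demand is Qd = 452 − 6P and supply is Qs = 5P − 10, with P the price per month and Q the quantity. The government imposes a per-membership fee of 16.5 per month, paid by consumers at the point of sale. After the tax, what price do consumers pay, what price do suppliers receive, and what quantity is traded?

Consumers pay 49.5; suppliers receive 33; quantity = 155.

Before the tax: set 452 − 6P = 5P − 10 → P* = 42, Q* = 200.
With the tax collected from consumers, demand (in seller-price terms) shifts: Qd = 452 − 6(P + 16.5).
Solving gives Q = 155 with consumers paying 49.5 and suppliers receiving 33 (the 16.5 wedge).
The less price-elastic side of the market bears the larger share of a per-unit tax.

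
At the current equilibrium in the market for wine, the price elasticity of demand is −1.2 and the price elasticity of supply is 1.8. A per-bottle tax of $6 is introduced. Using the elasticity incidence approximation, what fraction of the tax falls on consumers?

Consumers' share ≈ 0.6.

Incidence ratio: consumers' share ≈ εs / (εs + |εd|) = 1.8 / (1.8 + 1.2) = 0.6.
Supply is the more elastic side, so consumers bear the larger share.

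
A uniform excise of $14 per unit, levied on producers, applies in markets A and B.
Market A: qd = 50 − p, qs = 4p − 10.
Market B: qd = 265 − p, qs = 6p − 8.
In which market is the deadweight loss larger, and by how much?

Market B, by $5.6.

Market A: pre-tax p* = $12, q* = 38; post-tax q = 26.8; deadweight loss = $78.4.
Market B: pre-tax p* = $39, q* = 226; post-tax q = 214; deadweight loss = $84.
Difference: $78.4 vs $84 → market B is larger by $5.6.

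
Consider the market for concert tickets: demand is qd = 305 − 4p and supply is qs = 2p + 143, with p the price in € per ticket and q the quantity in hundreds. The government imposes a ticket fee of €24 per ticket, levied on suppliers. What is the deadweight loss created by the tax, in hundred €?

Before the tax: set 305 − 4p = 2p + 143 → p* = €27, q* = 197.
With the tax collected from suppliers, supply shifts: qs = 2(p − 24) + 143.
New equilibrium: consumers pay €35, suppliers receive €11, q = 165. (Wedge: pb − ps = 24.)
Quantity falls by |ΔQ| = |197 − 165| = 32.
DWL = ½ · t · |ΔQ| = ½ · 24 · 32 = €384.

Deadweight loss = €384 hundred.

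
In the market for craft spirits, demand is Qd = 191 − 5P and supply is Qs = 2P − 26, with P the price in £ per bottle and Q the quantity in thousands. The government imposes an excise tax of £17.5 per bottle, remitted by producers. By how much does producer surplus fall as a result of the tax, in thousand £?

Producer surplus falls by £293.75 thousand.

Without the tax, 191 − 5P = 2P − 26 gives 7P = 217, so P* = £31 and Q* = 36.
With the tax collected from producers, supply shifts: Qs = 2(P − 17.5) − 26.
Solving gives Q = 11 with buyers paying £36 and producers receiving £18.5 (the £17.5 wedge).
ΔPS is the trapezoid between Q = 11 and Q = 36 of height £12.5: ½ · (36 + 11) · 12.5 = £293.75.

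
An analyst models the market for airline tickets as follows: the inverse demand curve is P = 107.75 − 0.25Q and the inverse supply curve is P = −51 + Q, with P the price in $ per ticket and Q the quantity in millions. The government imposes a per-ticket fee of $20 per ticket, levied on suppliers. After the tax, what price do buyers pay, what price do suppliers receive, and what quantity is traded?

Rewrite in direct form: Qd = 431 − 4P and Qs = P + 51.
Before the tax: set 431 − 4P = P + 51 → P* = $76, Q* = 127.
With the tax collected from suppliers, supply shifts: Qs = (P − 20) + 51.
New equilibrium: buyers pay $80, suppliers receive $60, Q = 111. (Wedge: Pb − Ps = 20.)
The less price-elastic side of the market bears the larger share of a per-unit tax.

Buyers pay $80; suppliers receive $60; quantity = 111.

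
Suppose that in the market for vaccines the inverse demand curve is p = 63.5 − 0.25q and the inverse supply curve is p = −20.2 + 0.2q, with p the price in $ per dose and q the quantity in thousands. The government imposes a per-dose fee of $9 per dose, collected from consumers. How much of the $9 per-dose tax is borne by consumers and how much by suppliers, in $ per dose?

Consumers bear $5 per dose; suppliers bear $4 per dose.

Inverting to q(p) form: qd = 254 − 4p; qs = 5p + 101.
Before the tax: set 254 − 4p = 5p + 101 → p* = $17, q* = 186.
With the tax collected from consumers, demand (in seller-price terms) shifts: qd = 254 − 4(p + 9).
Solving gives q = 166 with consumers paying $22 and suppliers receiving $13 (the $9 wedge).
Burden on consumers: $5; on suppliers: $4. (They sum to $9.)
The less price-elastic side of the market bears the larger share of a per-unit tax.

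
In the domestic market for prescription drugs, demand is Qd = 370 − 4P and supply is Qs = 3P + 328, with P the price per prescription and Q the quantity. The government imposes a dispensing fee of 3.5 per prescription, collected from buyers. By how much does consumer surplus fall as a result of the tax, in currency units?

Without the tax, 370 − 4P = 3P + 328 gives 7P = 42, so P* = 6 and Q* = 346.
With the tax collected from buyers, demand (in seller-price terms) shifts: Qd = 370 − 4(P + 3.5).
Solving gives Q = 340 with buyers paying 7.5 and suppliers receiving 4 (the 3.5 wedge).
ΔCS is the trapezoid between Q = 340 and Q = 346 of height 1.5: ½ · (346 + 340) · 1.5 = 514.5.

Consumer surplus falls by 514.5.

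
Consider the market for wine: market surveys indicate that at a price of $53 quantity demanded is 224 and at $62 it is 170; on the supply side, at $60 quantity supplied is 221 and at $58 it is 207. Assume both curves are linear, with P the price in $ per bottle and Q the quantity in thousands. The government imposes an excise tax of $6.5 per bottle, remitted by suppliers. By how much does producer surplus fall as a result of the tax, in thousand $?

Demand slope: (170 − 224)/(62 − 53) = -6, so Qd = 542 − 6P.
Supply slope: (207 − 221)/(58 − 60) = 7, so Qs = 7P − 199.
Before the tax: set 542 − 6P = 7P − 199 → P* = $57, Q* = 200.
With the tax collected from suppliers, supply shifts: Qs = 7(P − 6.5) − 199.
Solving gives Q = 179 with buyers paying $60.5 and suppliers receiving $54 (the $6.5 wedge).
ΔPS is the trapezoid between Q = 179 and Q = 200 of height $3: ½ · (200 + 179) · 3 = $568.5.

Producer surplus falls by $568.5 thousand.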